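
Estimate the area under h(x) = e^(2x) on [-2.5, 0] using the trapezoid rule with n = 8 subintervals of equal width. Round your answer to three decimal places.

0.513

Δx = (0 − (-2.5))/8 = 0.3125.
h(-2.5) ≈ 0.007, h(-2.1875) ≈ 0.013, h(-1.875) ≈ 0.024, h(-1.5625) ≈ 0.044, h(-1.25) ≈ 0.082, h(-0.9375) ≈ 0.153, h(-0.625) ≈ 0.287, h(-0.3125) ≈ 0.535, h(0) ≈ 1.000.
T_8 = (Δx/2)·[h(x_0) + 2h(x_1) + ... + 2h(x_{7}) + h(x_8)].
Sum ≈ 0.513.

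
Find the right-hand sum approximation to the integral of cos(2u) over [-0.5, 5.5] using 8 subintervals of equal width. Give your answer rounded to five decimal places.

-0.26476

Δu = (5.5 − (-0.5))/8 = 0.75.
Right endpoints: 0.25, 1, 1.75, 2.5, 3.25, 4, 4.75, 5.5.
f(0.25) ≈ 0.87758, f(1) ≈ -0.41615, f(1.75) ≈ -0.93646, f(2.5) ≈ 0.28366, f(3.25) ≈ 0.97659, f(4) ≈ -0.14550, f(4.75) ≈ -0.99717, f(5.5) ≈ 0.00443.
Sum = Δu · [f(0.25) + f(1) + f(1.75) + ...].
Sum ≈ -0.26476.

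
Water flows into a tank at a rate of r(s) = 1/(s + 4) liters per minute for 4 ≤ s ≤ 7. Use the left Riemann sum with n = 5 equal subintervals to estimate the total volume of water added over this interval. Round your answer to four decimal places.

0.3289

Δs = (7 − 4)/5 = 0.6.
Left endpoints: 4, 4.6, 5.2, 5.8, 6.4.
r(4) = 0.125, r(4.6) = 5/43, r(5.2) = 5/46, r(5.8) = 5/49, r(6.4) = 5/52.
Sum = Δs · [r(4) + r(4.6) + r(5.2) + r(5.8) + r(6.4)].
Sum ≈ 0.3289.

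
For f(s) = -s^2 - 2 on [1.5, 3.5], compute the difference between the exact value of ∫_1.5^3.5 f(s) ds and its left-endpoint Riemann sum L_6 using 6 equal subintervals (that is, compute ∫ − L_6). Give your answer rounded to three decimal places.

-1.630

Exact integral: ∫_1.5^3.5 f(s) ds ≈ -17.16667.
L_6 ≈ -15.53704.
Error ≈ -17.16667 − (-15.53704) ≈ -1.630.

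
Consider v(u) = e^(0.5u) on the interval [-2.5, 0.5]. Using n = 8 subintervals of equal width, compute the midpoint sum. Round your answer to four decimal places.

1.9921

Δu = (0.5 − (-2.5))/8 = 0.375.
Midpoints: -2.3125, -1.9375, -1.5625, -1.1875, -0.8125, -0.4375, -0.0625, 0.3125.
v(-2.3125) ≈ 0.3147, v(-1.9375) ≈ 0.3796, v(-1.5625) ≈ 0.4578, v(-1.1875) ≈ 0.5523, v(-0.8125) ≈ 0.6661, v(-0.4375) ≈ 0.8035, v(-0.0625) ≈ 0.9692, v(0.3125) ≈ 1.1691.
Sum = Δu · [v(-2.3125) + v(-1.9375) + v(-1.5625) + ...].
Sum ≈ 1.9921.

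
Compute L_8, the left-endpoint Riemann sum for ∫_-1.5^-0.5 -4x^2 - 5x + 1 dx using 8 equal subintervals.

Δx = (-0.5 − (-1.5))/8 = 0.125.
Left endpoints: -1.5, -1.375, -1.25, -1.125, -1, -0.875, -0.75, -0.625.
f(-1.5) = -0.5, f(-1.375) = 0.3125, f(-1.25) = 1, f(-1.125) = 1.5625, f(-1) = 2, f(-0.875) = 2.3125, f(-0.75) = 2.5, f(-0.625) = 2.5625.
Sum = Δx · [f(-1.5) + f(-1.375) + f(-1.25) + ...].
Sum = 1.46875.

1.46875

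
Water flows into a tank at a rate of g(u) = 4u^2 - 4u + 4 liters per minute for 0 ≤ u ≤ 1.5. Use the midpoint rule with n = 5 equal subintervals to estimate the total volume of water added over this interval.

5.955

Δu = (1.5 − 0)/5 = 0.3.
Midpoints: 0.15, 0.45, 0.75, 1.05, 1.35.
g(0.15) = 3.49, g(0.45) = 3.01, g(0.75) = 3.25, g(1.05) = 4.21, g(1.35) = 5.89.
Sum = Δu · [g(0.15) + g(0.45) + g(0.75) + g(1.05) + g(1.35)].
Sum = 5.955.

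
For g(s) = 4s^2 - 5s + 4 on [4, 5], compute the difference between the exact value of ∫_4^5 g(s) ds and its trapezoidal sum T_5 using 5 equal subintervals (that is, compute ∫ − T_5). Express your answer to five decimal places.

-0.02667

Exact integral: ∫_4^5 g(s) ds ≈ 62.8333333.
T_5 = 62.86.
Error ≈ 62.8333333 − 62.86 ≈ -0.02667.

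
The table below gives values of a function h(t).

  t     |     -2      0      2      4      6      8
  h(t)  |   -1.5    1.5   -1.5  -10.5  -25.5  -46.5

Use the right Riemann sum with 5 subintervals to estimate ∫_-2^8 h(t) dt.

-165

Δt = 2.
Sum = 2·[1.5 + (-1.5) + (-10.5) + (-25.5) + (-46.5)] = -165.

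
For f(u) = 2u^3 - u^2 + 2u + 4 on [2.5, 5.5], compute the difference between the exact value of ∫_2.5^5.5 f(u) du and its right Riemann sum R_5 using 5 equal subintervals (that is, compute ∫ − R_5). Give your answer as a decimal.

Exact integral: ∫_2.5^5.5 f(u) du = 423.75.
R_5 = 512.94.
Error = 423.75 − 512.94 = -89.19.

-89.19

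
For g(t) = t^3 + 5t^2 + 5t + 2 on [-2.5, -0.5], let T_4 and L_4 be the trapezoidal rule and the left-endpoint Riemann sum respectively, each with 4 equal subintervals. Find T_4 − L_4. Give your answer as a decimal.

-1.125

T_4 = 5.125.
L_4 = 6.25.
T_4 − L_4 = -1.125.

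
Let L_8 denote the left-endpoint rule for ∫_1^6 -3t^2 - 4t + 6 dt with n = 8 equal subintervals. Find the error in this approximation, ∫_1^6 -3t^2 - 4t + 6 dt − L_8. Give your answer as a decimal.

Exact integral: ∫_1^6 f(t) dt = -255.
L_8 = -216.9140625.
Error = -255 − (-216.9140625) = -38.0859375.

-38.0859375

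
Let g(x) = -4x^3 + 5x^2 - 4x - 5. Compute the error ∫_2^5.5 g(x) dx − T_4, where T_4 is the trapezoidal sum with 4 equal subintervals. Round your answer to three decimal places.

Exact integral: ∫_2^5.5 g(x) dx ≈ -705.10417.
T_4 = -722.96875.
Error ≈ -705.10417 − (-722.96875) ≈ 17.865.

17.865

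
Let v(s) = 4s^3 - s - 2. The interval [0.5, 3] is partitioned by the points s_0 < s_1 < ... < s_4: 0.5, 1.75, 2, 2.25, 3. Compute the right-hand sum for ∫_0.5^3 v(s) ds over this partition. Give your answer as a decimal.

116.6875

Subinterval widths: 1.25, 0.25, 0.25, 0.75.
Right endpoints: 1.75, 2, 2.25, 3.
v(1.75) = 17.6875, v(2) = 28, v(2.25) = 41.3125, v(3) = 103.
Sum = Σ Δs_i · v(s_i).
Sum = 116.6875.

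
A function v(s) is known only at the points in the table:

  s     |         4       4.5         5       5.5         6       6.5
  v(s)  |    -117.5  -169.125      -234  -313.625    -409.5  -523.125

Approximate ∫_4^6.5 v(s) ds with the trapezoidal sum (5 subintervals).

Δs = 0.5.
T_5 = (0.5/2)·[(-117.5) + 2·(-169.125) + 2·(-234) + 2·(-313.625) + 2·(-409.5) + (-523.125)] = -723.28125.

-723.28125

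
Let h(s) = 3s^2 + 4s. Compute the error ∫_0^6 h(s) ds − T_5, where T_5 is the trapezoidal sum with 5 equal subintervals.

-4.32

Exact integral: ∫_0^6 h(s) ds = 288.
T_5 = 292.32.
Error = 288 − 292.32 = -4.32.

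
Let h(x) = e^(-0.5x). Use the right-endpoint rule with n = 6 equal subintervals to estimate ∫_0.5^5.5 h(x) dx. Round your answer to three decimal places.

1.153

Δx = (5.5 − 0.5)/6 = 5/6.
Right endpoints: 4/3, 13/6, 3, 23/6, 14/3, 5.5.
h(4/3) ≈ 0.513, h(13/6) ≈ 0.338, h(3) ≈ 0.223, h(23/6) ≈ 0.147, h(14/3) ≈ 0.097, h(5.5) ≈ 0.064.
Sum = Δx · [h(4/3) + h(13/6) + h(3) + ...].
Sum ≈ 1.153.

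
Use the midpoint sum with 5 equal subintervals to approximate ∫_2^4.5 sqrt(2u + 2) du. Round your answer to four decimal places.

7.2631

Δu = (4.5 − 2)/5 = 0.5.
Midpoints: 2.25, 2.75, 3.25, 3.75, 4.25.
f(2.25) ≈ 2.5495, f(2.75) ≈ 2.7386, f(3.25) ≈ 2.9155, f(3.75) ≈ 3.0822, f(4.25) ≈ 3.2404.
Sum = Δu · [f(2.25) + f(2.75) + f(3.25) + f(3.75) + f(4.25)].
Sum ≈ 7.2631.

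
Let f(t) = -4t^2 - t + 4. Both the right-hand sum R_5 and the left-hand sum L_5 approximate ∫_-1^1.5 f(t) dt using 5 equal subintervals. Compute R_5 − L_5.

R_5 = 1.25.
L_5 = 5.
R_5 − L_5 = -3.75.

-3.75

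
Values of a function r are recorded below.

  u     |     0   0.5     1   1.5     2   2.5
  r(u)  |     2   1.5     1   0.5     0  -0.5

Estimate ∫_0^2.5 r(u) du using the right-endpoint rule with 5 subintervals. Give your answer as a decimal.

Δu = 0.5.
Sum = 0.5·[1.5 + 1 + 0.5 + 0 + (-0.5)] = 1.25.

1.25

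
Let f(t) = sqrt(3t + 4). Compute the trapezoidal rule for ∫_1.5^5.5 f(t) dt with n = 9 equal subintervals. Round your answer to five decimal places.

Δt = (5.5 − 1.5)/9 = 4/9.
f(1.5) ≈ 2.91548, f(35/18) ≈ 3.13581, f(43/18) ≈ 3.34166, f(17/6) ≈ 3.53553, f(59/18) ≈ 3.71932, f(67/18) ≈ 3.89444, f(25/6) ≈ 4.06202, f(83/18) ≈ 4.22295, f(91/18) ≈ 4.37798, f(5.5) ≈ 4.52769.
T_9 = (Δt/2)·[f(t_0) + 2f(t_1) + ... + 2f(t_{8}) + f(t_9)].
Sum ≈ 15.11613.

15.11613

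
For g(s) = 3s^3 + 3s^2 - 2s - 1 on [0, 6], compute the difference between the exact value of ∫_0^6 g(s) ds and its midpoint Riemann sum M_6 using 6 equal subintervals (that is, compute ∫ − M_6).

Exact integral: ∫_0^6 g(s) ds = 1146.
M_6 = 1131.
Error = 1146 − 1131 = 15.

15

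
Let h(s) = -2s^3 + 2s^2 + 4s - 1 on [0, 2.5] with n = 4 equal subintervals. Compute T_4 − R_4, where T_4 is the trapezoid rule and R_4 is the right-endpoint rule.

2.734375

T_4 ≈ -0.009766.
R_4 ≈ -2.744141.
T_4 − R_4 = 2.734375.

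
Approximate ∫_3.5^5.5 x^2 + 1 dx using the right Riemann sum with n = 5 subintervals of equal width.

46.82

Δx = (5.5 − 3.5)/5 = 0.4.
Right endpoints: 3.9, 4.3, 4.7, 5.1, 5.5.
f(3.9) = 16.21, f(4.3) = 19.49, f(4.7) = 23.09, f(5.1) = 27.01, f(5.5) = 31.25.
Sum = Δx · [f(3.9) + f(4.3) + f(4.7) + f(5.1) + f(5.5)].
Sum = 46.82.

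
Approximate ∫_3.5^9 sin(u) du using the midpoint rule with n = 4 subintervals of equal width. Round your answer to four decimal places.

Δu = (9 − 3.5)/4 = 1.375.
Midpoints: 4.1875, 5.5625, 6.9375, 8.3125.
f(4.1875) ≈ -0.8654, f(5.5625) ≈ -0.6599, f(6.9375) ≈ 0.6086, f(8.3125) ≈ 0.8967.
Sum = Δu · [f(4.1875) + f(5.5625) + f(6.9375) + f(8.3125)].
Sum ≈ -0.0274.

-0.0274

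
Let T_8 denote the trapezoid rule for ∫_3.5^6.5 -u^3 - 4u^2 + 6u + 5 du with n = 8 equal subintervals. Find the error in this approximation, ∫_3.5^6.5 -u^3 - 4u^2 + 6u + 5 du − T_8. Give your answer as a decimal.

1.3359375

Exact integral: ∫_3.5^6.5 f(u) du = -612.75.
T_8 = -614.0859375.
Error = -612.75 − (-614.0859375) = 1.3359375.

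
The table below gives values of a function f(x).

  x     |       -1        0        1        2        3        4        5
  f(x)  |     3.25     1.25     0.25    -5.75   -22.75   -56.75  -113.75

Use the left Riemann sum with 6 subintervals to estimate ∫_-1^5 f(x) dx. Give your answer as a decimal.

-80.5

Δx = 1.
Sum = 1·[3.25 + 1.25 + 0.25 + (-5.75) + (-22.75) + (-56.75)] = -80.5.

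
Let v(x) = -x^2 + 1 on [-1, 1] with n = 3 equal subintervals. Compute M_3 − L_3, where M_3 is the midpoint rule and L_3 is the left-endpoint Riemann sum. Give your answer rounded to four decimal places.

M_3 ≈ 1.407407.
L_3 ≈ 1.185185.
M_3 − L_3 ≈ 0.2222.

0.2222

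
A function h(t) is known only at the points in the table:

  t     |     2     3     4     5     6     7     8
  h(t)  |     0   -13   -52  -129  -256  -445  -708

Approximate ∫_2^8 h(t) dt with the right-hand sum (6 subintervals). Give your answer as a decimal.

-1603

Δt = 1.
Sum = 1·[(-13) + (-52) + (-129) + (-256) + (-445) + (-708)] = -1603.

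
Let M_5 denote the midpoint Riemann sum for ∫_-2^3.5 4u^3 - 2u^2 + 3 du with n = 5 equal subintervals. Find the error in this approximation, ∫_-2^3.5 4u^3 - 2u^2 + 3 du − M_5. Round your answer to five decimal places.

3.88208

Exact integral: ∫_-2^3.5 f(u) du ≈ 116.6458333.
M_5 = 112.76375.
Error ≈ 116.6458333 − 112.76375 ≈ 3.88208.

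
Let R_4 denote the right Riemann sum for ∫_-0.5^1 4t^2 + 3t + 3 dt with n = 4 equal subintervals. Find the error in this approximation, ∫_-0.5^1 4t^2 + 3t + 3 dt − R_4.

Exact integral: ∫_-0.5^1 f(t) dt = 7.125.
R_4 = 8.671875.
Error = 7.125 − 8.671875 = -1.546875.

-1.546875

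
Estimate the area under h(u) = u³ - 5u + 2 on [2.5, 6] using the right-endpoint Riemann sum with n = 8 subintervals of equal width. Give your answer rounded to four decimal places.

Δu = (6 − 2.5)/8 = 0.4375.
Right endpoints: 2.9375, 3.375, 3.8125, 4.25, 4.6875, 5.125, 5.5625, 6.
h(2.9375) = 51855/4096, h(3.375) = 12067/512, h(3.8125) = 157093/4096, h(4.25) = 57.515625, h(4.6875) = 334067/4096, h(5.125) = 56825/512, h(5.5625) = 599241/4096, h(6) = 188.
Sum = Δu · [h(2.9375) + h(3.375) + h(3.8125) + ...].
Sum ≈ 288.2869.

288.2869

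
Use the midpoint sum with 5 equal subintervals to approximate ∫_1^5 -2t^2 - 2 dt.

Δt = (5 − 1)/5 = 0.8.
Midpoints: 1.4, 2.2, 3, 3.8, 4.6.
f(1.4) = -5.92, f(2.2) = -11.68, f(3) = -20, f(3.8) = -30.88, f(4.6) = -44.32.
Sum = Δt · [f(1.4) + f(2.2) + f(3) + f(3.8) + f(4.6)].
Sum = -90.24.

-90.24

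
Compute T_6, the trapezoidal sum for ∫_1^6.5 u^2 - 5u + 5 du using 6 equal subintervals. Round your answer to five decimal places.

Δu = (6.5 − 1)/6 = 11/12.
f(1) = 1, f(23/12) = -131/144, f(17/6) = -41/36, f(3.75) = 0.3125, f(14/3) = 31/9, f(67/12) = 1189/144, f(6.5) = 14.75.
T_6 = (Δu/2)·[f(u_0) + 2f(u_1) + ... + 2f(u_{5}) + f(u_6)].
Sum ≈ 16.35359.

16.35359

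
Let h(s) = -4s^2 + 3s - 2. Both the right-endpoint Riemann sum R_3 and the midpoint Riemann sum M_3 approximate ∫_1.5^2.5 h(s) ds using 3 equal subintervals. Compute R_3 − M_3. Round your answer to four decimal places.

R_3 ≈ -14.574074.
M_3 ≈ -12.296296.
R_3 − M_3 ≈ -2.2778.

-2.2778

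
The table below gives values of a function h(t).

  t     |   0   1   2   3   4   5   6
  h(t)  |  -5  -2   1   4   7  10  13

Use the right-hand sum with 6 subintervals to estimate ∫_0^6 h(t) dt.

33

Δt = 1.
Sum = 1·[(-2) + 1 + 4 + 7 + 10 + 13] = 33.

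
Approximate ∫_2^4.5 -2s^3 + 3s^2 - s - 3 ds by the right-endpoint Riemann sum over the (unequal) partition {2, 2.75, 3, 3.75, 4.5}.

Subinterval widths: 0.75, 0.25, 0.75, 0.75.
Right endpoints: 2.75, 3, 3.75, 4.5.
f(2.75) = -24.65625, f(3) = -33, f(3.75) = -70.03125, f(4.5) = -129.
Sum = Σ Δs_i · f(s_i).
Sum = -176.015625.

-176.015625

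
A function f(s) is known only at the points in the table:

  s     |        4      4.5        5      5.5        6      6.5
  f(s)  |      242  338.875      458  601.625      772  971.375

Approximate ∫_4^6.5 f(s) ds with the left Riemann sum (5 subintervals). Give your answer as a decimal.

Δs = 0.5.
Sum = 0.5·[242 + 338.875 + 458 + 601.625 + 772] = 1206.25.

1206.25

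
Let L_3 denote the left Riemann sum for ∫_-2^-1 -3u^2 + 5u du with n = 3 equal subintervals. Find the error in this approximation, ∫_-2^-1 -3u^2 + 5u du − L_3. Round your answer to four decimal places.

2.3889

Exact integral: ∫_-2^-1 f(u) du = -14.5.
L_3 ≈ -16.888889.
Error ≈ -14.5 − (-16.888889) ≈ 2.3889.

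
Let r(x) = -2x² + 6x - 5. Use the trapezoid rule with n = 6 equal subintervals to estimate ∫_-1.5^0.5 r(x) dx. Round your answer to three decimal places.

-18.407

Δx = (0.5 − (-1.5))/6 = 1/3.
r(-1.5) = -18.5, r(-7/6) = -265/18, r(-5/6) = -205/18, r(-0.5) = -8.5, r(-1/6) = -109/18, r(1/6) = -73/18, r(0.5) = -2.5.
T_6 = (Δx/2)·[r(x_0) + 2r(x_1) + ... + 2r(x_{5}) + r(x_6)].
Sum ≈ -18.407.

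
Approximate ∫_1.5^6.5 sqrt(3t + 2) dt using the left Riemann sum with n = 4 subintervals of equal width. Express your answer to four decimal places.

17.1323

Δt = (6.5 − 1.5)/4 = 1.25.
Left endpoints: 1.5, 2.75, 4, 5.25.
f(1.5) ≈ 2.5495, f(2.75) ≈ 3.2016, f(4) ≈ 3.7417, f(5.25) ≈ 4.2131.
Sum = Δt · [f(1.5) + f(2.75) + f(4) + f(5.25)].
Sum ≈ 17.1323.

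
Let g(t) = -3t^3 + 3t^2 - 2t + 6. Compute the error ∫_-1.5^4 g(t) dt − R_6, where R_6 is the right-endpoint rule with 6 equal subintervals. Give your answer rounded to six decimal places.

Exact integral: ∫_-1.5^4 g(t) dt = -101.578125.
R_6 ≈ -186.70876736.
Error ≈ -101.578125 − (-186.70876736) ≈ 85.130642.

85.130642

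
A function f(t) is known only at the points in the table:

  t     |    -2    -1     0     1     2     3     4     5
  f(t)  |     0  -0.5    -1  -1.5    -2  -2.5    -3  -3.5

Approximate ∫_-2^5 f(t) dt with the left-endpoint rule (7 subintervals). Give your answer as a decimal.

-10.5

Δt = 1.
Sum = 1·[0 + (-0.5) + (-1) + (-1.5) + (-2) + (-2.5) + (-3)] = -10.5.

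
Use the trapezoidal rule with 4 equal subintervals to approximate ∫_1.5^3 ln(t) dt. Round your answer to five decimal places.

1.18375

Δt = (3 − 1.5)/4 = 0.375.
f(1.5) ≈ 0.40547, f(1.875) ≈ 0.62861, f(2.25) ≈ 0.81093, f(2.625) ≈ 0.96508, f(3) ≈ 1.09861.
T_4 = (Δt/2)·[f(t_0) + 2f(t_1) + 2f(t_2) + 2f(t_3) + f(t_4)].
Sum ≈ 1.18375.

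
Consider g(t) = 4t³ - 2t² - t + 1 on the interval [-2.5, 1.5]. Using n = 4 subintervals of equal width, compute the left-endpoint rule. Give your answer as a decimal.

Δt = (1.5 − (-2.5))/4 = 1.
Left endpoints: -2.5, -1.5, -0.5, 0.5.
g(-2.5) = -71.5, g(-1.5) = -15.5, g(-0.5) = 0.5, g(0.5) = 0.5.
Sum = Δt · [g(-2.5) + g(-1.5) + g(-0.5) + g(0.5)].
Sum = -86.

-86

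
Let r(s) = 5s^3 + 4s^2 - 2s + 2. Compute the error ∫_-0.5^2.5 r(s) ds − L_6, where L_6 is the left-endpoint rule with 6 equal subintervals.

Exact integral: ∫_-0.5^2.5 r(s) ds = 69.75.
L_6 = 47.9375.
Error = 69.75 − 47.9375 = 21.8125.

21.8125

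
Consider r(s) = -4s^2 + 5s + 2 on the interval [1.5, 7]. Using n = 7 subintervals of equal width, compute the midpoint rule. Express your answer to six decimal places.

Δs = (7 − 1.5)/7 = 11/14.
Midpoints: 53/28, 75/28, 97/28, 4.25, 141/28, 163/28, 185/28.
r(53/28) = -281/98, r(75/28) = -652/49, r(97/28) = -2811/98, r(4.25) = -49, r(141/28) = -7277/98, r(163/28) = -5118/49, r(185/28) = -13679/98.
Sum = Δs · [r(53/28) + r(75/28) + r(97/28) + ...].
Sum ≈ -323.826531.

-323.826531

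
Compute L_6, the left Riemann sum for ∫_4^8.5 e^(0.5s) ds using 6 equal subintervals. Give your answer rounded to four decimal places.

Δs = (8.5 − 4)/6 = 0.75.
Left endpoints: 4, 4.75, 5.5, 6.25, 7, 7.75.
f(4) ≈ 7.3891, f(4.75) ≈ 10.7510, f(5.5) ≈ 15.6426, f(6.25) ≈ 22.7599, f(7) ≈ 33.1155, f(7.75) ≈ 48.1827.
Sum = Δs · [f(4) + f(4.75) + f(5.5) + ...].
Sum ≈ 103.3806.

103.3806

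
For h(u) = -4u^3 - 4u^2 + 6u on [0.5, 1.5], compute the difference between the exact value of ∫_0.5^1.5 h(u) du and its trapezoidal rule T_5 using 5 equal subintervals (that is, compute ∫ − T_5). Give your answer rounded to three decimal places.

0.107

Exact integral: ∫_0.5^1.5 h(u) du ≈ -3.33333.
T_5 = -3.44.
Error ≈ -3.33333 − (-3.44) ≈ 0.107.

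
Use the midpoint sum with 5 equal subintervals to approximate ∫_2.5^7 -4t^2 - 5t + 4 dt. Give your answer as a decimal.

-524.16

Δt = (7 − 2.5)/5 = 0.9.
Midpoints: 2.95, 3.85, 4.75, 5.65, 6.55.
f(2.95) = -45.56, f(3.85) = -74.54, f(4.75) = -110, f(5.65) = -151.94, f(6.55) = -200.36.
Sum = Δt · [f(2.95) + f(3.85) + f(4.75) + f(5.65) + f(6.55)].
Sum = -524.16.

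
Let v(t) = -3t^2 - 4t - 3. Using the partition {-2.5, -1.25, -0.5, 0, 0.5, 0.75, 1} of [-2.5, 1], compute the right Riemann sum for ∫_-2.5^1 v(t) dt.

Subinterval widths: 1.25, 0.75, 0.5, 0.5, 0.25, 0.25.
Right endpoints: -1.25, -0.5, 0, 0.5, 0.75, 1.
v(-1.25) = -2.6875, v(-0.5) = -1.75, v(0) = -3, v(0.5) = -5.75, v(0.75) = -7.6875, v(1) = -10.
Sum = Σ Δt_i · v(t_i).
Sum = -13.46875.

-13.46875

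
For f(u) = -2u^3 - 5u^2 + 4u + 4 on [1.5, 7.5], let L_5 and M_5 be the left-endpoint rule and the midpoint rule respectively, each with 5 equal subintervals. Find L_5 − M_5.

580.68

L_5 = -1541.28.
M_5 = -2121.96.
L_5 − M_5 = 580.68.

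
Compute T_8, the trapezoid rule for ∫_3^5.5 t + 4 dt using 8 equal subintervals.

20.625

Δt = (5.5 − 3)/8 = 0.3125.
f(3) = 7, f(3.3125) = 7.3125, f(3.625) = 7.625, f(3.9375) = 7.9375, f(4.25) = 8.25, f(4.5625) = 8.5625, f(4.875) = 8.875, f(5.1875) = 9.1875, f(5.5) = 9.5.
T_8 = (Δt/2)·[f(t_0) + 2f(t_1) + ... + 2f(t_{7}) + f(t_8)].
Sum = 20.625.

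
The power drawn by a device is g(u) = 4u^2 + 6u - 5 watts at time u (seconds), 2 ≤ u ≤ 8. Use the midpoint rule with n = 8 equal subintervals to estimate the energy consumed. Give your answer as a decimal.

820.875

Δu = (8 − 2)/8 = 0.75.
Midpoints: 2.375, 3.125, 3.875, 4.625, 5.375, 6.125, 6.875, 7.625.
g(2.375) = 31.8125, g(3.125) = 52.8125, g(3.875) = 78.3125, g(4.625) = 108.3125, g(5.375) = 142.8125, g(6.125) = 181.8125, g(6.875) = 225.3125, g(7.625) = 273.3125.
Sum = Δu · [g(2.375) + g(3.125) + g(3.875) + ...].
Sum = 820.875.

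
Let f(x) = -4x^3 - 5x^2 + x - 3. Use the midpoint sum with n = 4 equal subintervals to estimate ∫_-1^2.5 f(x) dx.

Δx = (2.5 − (-1))/4 = 0.875.
Midpoints: -0.5625, 0.3125, 1.1875, 2.0625.
f(-0.5625) = -4539/1024, f(0.3125) = -3377/1024, f(1.1875) = -15935/1024, f(2.0625) = -58677/1024.
Sum = Δx · [f(-0.5625) + f(0.3125) + f(1.1875) + f(2.0625)].
Sum = -70.51953125.

-70.51953125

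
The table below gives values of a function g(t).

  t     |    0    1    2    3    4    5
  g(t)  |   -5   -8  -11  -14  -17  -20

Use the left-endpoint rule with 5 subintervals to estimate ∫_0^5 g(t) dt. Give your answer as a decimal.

Δt = 1.
Sum = 1·[(-5) + (-8) + (-11) + (-14) + (-17)] = -55.

-55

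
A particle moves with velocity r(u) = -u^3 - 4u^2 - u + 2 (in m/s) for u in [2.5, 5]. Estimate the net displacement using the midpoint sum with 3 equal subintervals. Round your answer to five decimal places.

Δu = (5 − 2.5)/3 = 5/6.
Midpoints: 35/12, 3.75, 55/12.
r(35/12) = -103259/1728, r(3.75) = -110.734375, r(55/12) = -316039/1728.
Sum = Δu · [r(35/12) + r(3.75) + r(55/12)].
Sum ≈ -294.48640.

-294.48640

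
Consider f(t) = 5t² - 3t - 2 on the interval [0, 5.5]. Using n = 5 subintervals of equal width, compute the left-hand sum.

Δt = (5.5 − 0)/5 = 1.1.
Left endpoints: 0, 1.1, 2.2, 3.3, 4.4.
f(0) = -2, f(1.1) = 0.75, f(2.2) = 15.6, f(3.3) = 42.55, f(4.4) = 81.6.
Sum = Δt · [f(0) + f(1.1) + f(2.2) + f(3.3) + f(4.4)].
Sum = 152.35.

152.35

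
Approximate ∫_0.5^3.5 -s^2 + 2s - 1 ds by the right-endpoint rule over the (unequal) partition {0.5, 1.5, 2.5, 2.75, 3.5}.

Subinterval widths: 1, 1, 0.25, 0.75.
Right endpoints: 1.5, 2.5, 2.75, 3.5.
f(1.5) = -0.25, f(2.5) = -2.25, f(2.75) = -3.0625, f(3.5) = -6.25.
Sum = Σ Δs_i · f(s_i).
Sum = -7.953125.

-7.953125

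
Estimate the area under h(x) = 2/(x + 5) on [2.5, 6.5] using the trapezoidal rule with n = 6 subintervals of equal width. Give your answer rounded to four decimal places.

Δx = (6.5 − 2.5)/6 = 2/3.
h(2.5) = 4/15, h(19/6) = 12/49, h(23/6) = 12/53, h(4.5) = 4/19, h(31/6) = 12/61, h(35/6) = 12/65, h(6.5) = 4/23.
T_6 = (Δx/2)·[h(x_0) + 2h(x_1) + ... + 2h(x_{5}) + h(x_6)].
Sum ≈ 0.8556.

0.8556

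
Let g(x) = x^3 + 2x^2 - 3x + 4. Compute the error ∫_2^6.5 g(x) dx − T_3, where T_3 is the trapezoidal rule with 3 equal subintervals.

Exact integral: ∫_2^6.5 g(x) dx = 580.640625.
T_3 = 605.53125.
Error = 580.640625 − 605.53125 = -24.890625.

-24.890625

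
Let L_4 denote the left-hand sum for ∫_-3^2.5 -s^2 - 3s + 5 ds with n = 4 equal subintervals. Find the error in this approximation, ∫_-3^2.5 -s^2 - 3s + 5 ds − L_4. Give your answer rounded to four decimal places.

Exact integral: ∫_-3^2.5 f(s) ds ≈ 17.416667.
L_4 = 25.13671875.
Error ≈ 17.416667 − 25.13671875 ≈ -7.7201.

-7.7201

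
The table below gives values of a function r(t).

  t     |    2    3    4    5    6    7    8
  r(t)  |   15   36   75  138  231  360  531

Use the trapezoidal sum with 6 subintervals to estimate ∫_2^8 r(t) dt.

Δt = 1.
T_6 = (1/2)·[15 + 2·36 + 2·75 + 2·138 + 2·231 + 2·360 + 531] = 1113.

1113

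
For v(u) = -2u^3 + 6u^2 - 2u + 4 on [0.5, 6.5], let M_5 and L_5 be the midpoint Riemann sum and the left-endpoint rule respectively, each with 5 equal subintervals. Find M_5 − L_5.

-153

M_5 = -350.7.
L_5 = -197.7.
M_5 − L_5 = -153.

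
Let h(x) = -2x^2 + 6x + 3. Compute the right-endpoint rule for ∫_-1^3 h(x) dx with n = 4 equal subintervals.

Δx = (3 − (-1))/4 = 1.
Right endpoints: 0, 1, 2, 3.
h(0) = 3, h(1) = 7, h(2) = 7, h(3) = 3.
Sum = Δx · [h(0) + h(1) + h(2) + h(3)].
Sum = 20.

20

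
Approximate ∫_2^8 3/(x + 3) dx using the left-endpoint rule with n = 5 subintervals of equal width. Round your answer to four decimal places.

Δx = (8 − 2)/5 = 1.2.
Left endpoints: 2, 3.2, 4.4, 5.6, 6.8.
f(2) = 0.6, f(3.2) = 15/31, f(4.4) = 15/37, f(5.6) = 15/43, f(6.8) = 15/49.
Sum = Δx · [f(2) + f(3.2) + f(4.4) + f(5.6) + f(6.8)].
Sum ≈ 2.5731.

2.5731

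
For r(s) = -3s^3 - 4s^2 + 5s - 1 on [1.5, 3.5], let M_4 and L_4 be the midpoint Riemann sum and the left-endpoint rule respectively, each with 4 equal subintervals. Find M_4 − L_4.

M_4 = -137.3125.
L_4 = -103.5.
M_4 − L_4 = -33.8125.

-33.8125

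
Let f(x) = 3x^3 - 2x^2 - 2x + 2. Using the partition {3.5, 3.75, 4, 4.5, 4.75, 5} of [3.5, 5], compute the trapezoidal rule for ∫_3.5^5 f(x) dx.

292.8359375

Subinterval widths: 0.25, 0.25, 0.5, 0.25, 0.25.
f(3.5) = 99.125, f(3.75) = 124.578125, f(4) = 154, f(4.5) = 225.875, f(4.75) = 268.890625, f(5) = 317.
On each subinterval the trapezoid contributes (Δx_i/2)·[f(x_{i-1}) + f(x_i)].
Sum = 292.8359375.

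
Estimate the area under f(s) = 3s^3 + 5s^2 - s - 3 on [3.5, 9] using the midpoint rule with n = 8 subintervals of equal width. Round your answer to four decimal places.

5887.6010

Δs = (9 − 3.5)/8 = 0.6875.
Midpoints: 3.84375, 4.53125, 5.21875, 5.90625, 6.59375, 7.28125, 7.96875, 8.65625.
f(3.84375) = 7778985/32768, f(4.53125) = 12263091/32768, f(5.21875) = 18165317/32768, f(5.90625) = 25677327/32768, f(6.59375) = 34990785/32768, f(7.28125) = 46297355/32768, f(7.96875) = 59788701/32768, f(8.65625) = 75656487/32768.
Sum = Δs · [f(3.84375) + f(4.53125) + f(5.21875) + ...].
Sum ≈ 5887.6010.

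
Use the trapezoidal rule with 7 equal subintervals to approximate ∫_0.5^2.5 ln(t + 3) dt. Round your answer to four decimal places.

2.9907

Δt = (2.5 − 0.5)/7 = 2/7.
f(0.5) ≈ 1.2528, f(11/14) ≈ 1.3312, f(15/14) ≈ 1.4040, f(19/14) ≈ 1.4718, f(23/14) ≈ 1.5353, f(27/14) ≈ 1.5950, f(31/14) ≈ 1.6514, f(2.5) ≈ 1.7047.
T_7 = (Δt/2)·[f(t_0) + 2f(t_1) + ... + 2f(t_{6}) + f(t_7)].
Sum ≈ 2.9907.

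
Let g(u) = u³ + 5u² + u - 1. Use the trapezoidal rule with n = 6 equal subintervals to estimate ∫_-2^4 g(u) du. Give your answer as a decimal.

Δu = (4 − (-2))/6 = 1.
g(-2) = 9, g(-1) = 2, g(0) = -1, g(1) = 6, g(2) = 29, g(3) = 74, g(4) = 147.
T_6 = (Δu/2)·[g(u_0) + 2g(u_1) + ... + 2g(u_{5}) + g(u_6)].
Sum = 188.

188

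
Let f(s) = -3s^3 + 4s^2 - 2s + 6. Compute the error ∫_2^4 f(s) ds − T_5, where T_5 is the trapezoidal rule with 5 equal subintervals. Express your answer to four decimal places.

1.2267

Exact integral: ∫_2^4 f(s) ds ≈ -105.333333.
T_5 = -106.56.
Error ≈ -105.333333 − (-106.56) ≈ 1.2267.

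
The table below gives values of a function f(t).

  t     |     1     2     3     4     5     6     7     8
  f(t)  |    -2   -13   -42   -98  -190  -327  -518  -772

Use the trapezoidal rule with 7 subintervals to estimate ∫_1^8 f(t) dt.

Δt = 1.
T_7 = (1/2)·[(-2) + 2·(-13) + 2·(-42) + 2·(-98) + 2·(-190) + 2·(-327) + 2·(-518) + (-772)] = -1575.

-1575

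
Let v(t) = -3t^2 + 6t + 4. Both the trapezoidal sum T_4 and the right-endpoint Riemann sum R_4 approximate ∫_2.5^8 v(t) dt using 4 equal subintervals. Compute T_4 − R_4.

T_4 = -306.32421875.
R_4 = -402.74609375.
T_4 − R_4 = 96.421875.

96.421875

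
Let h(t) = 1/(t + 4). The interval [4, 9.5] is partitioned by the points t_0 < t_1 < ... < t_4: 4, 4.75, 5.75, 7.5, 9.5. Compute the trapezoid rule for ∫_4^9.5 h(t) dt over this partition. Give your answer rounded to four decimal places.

0.5250

Subinterval widths: 0.75, 1, 1.75, 2.
h(4) = 0.125, h(4.75) = 4/35, h(5.75) = 4/39, h(7.5) = 2/23, h(9.5) = 2/27.
On each subinterval the trapezoid contributes (Δt_i/2)·[h(t_{i-1}) + h(t_i)].
Sum ≈ 0.5250.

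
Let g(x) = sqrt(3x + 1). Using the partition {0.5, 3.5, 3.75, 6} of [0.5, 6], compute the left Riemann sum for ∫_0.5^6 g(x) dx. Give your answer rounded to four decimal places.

13.4662

Subinterval widths: 3, 0.25, 2.25.
Left endpoints: 0.5, 3.5, 3.75.
g(0.5) ≈ 1.5811, g(3.5) ≈ 3.3912, g(3.75) ≈ 3.5000.
Sum = Σ Δx_i · g(x_i).
Sum ≈ 13.4662.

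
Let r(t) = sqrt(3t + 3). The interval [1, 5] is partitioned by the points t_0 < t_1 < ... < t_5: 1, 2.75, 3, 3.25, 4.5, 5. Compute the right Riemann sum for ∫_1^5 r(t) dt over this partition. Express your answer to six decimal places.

Subinterval widths: 1.75, 0.25, 0.25, 1.25, 0.5.
Right endpoints: 2.75, 3, 3.25, 4.5, 5.
r(2.75) ≈ 3.354102, r(3) ≈ 3.464102, r(3.25) ≈ 3.570714, r(4.5) ≈ 4.062019, r(5) ≈ 4.242641.
Sum = Σ Δt_i · r(t_i).
Sum ≈ 14.827227.

14.827227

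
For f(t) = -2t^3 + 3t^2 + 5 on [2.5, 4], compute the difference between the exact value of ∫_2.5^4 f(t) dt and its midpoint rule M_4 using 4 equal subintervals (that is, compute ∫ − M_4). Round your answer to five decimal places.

Exact integral: ∫_2.5^4 f(t) dt = -52.59375.
M_4 ≈ -52.3037109.
Error ≈ -52.59375 − (-52.3037109) ≈ -0.29004.

-0.29004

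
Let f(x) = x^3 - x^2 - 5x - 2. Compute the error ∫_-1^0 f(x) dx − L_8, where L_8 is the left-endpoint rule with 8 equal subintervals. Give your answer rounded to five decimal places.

-0.18099

Exact integral: ∫_-1^0 f(x) dx ≈ -0.0833333.
L_8 = 0.09765625.
Error ≈ -0.0833333 − 0.09765625 ≈ -0.18099.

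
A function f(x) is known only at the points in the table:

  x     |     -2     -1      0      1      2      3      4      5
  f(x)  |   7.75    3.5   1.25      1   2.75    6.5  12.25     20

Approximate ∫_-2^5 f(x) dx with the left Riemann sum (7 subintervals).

Δx = 1.
Sum = 1·[7.75 + 3.5 + 1.25 + 1 + 2.75 + 6.5 + 12.25] = 35.

35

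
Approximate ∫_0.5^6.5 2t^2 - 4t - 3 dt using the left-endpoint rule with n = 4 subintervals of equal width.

40.5

Δt = (6.5 − 0.5)/4 = 1.5.
Left endpoints: 0.5, 2, 3.5, 5.
f(0.5) = -4.5, f(2) = -3, f(3.5) = 7.5, f(5) = 27.
Sum = Δt · [f(0.5) + f(2) + f(3.5) + f(5)].
Sum = 40.5.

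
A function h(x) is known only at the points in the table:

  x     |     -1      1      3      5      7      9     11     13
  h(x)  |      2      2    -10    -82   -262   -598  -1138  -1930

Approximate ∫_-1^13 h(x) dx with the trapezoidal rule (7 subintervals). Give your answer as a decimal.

-6104

Δx = 2.
T_7 = (2/2)·[2 + 2·2 + 2·(-10) + 2·(-82) + 2·(-262) + 2·(-598) + 2·(-1138) + (-1930)] = -6104.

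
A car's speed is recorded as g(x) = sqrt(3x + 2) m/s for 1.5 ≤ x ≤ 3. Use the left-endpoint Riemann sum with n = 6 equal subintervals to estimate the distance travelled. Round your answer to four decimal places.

4.3281

Δx = (3 − 1.5)/6 = 0.25.
Left endpoints: 1.5, 1.75, 2, 2.25, 2.5, 2.75.
g(1.5) ≈ 2.5495, g(1.75) ≈ 2.6926, g(2) ≈ 2.8284, g(2.25) ≈ 2.9580, g(2.5) ≈ 3.0822, g(2.75) ≈ 3.2016.
Sum = Δx · [g(1.5) + g(1.75) + g(2) + ...].
Sum ≈ 4.3281.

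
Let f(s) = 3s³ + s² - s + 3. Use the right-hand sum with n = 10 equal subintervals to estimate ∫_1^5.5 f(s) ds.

Δs = (5.5 − 1)/10 = 0.45.
Right endpoints: 1.45, 1.9, 2.35, 2.8, 3.25, 3.7, 4.15, 4.6, 5.05, 5.5.
f(1.45) = 12.798375, f(1.9) = 25.287, f(2.35) = 45.106125, f(2.8) = 73.896, f(3.25) = 113.296875, f(3.7) = 164.949, f(4.15) = 230.492625, f(4.6) = 311.568, f(5.05) = 409.815375, f(5.5) = 526.875.
Sum = Δs · [f(1.45) + f(1.9) + f(2.35) + ...].
Sum = 861.33796875.

861.33796875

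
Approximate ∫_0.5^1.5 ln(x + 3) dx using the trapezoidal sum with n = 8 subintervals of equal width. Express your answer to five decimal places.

1.38360

Δx = (1.5 − 0.5)/8 = 0.125.
f(0.5) ≈ 1.25276, f(0.625) ≈ 1.28785, f(0.75) ≈ 1.32176, f(0.875) ≈ 1.35455, f(1) ≈ 1.38629, f(1.125) ≈ 1.41707, f(1.25) ≈ 1.44692, f(1.375) ≈ 1.47591, f(1.5) ≈ 1.50408.
T_8 = (Δx/2)·[f(x_0) + 2f(x_1) + ... + 2f(x_{7}) + f(x_8)].
Sum ≈ 1.38360.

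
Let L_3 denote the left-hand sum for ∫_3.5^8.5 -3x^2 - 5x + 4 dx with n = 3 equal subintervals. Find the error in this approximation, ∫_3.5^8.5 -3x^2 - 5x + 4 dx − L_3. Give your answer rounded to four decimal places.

-163.8889

Exact integral: ∫_3.5^8.5 f(x) dx = -701.25.
L_3 ≈ -537.361111.
Error ≈ -701.25 − (-537.361111) ≈ -163.8889.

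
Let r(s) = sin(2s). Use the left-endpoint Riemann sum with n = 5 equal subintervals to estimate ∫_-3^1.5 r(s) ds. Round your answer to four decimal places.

0.7586

Δs = (1.5 − (-3))/5 = 0.9.
Left endpoints: -3, -2.1, -1.2, -0.3, 0.6.
r(-3) ≈ 0.2794, r(-2.1) ≈ 0.8716, r(-1.2) ≈ -0.6755, r(-0.3) ≈ -0.5646, r(0.6) ≈ 0.9320.
Sum = Δs · [r(-3) + r(-2.1) + r(-1.2) + r(-0.3) + r(0.6)].
Sum ≈ 0.7586.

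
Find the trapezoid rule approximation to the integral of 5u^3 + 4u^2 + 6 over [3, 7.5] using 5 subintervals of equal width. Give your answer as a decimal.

Δu = (7.5 − 3)/5 = 0.9.
f(3) = 177, f(3.9) = 363.435, f(4.8) = 651.12, f(5.7) = 1061.925, f(6.6) = 1617.72, f(7.5) = 2340.375.
T_5 = (Δu/2)·[f(u_0) + 2f(u_1) + ... + 2f(u_{4}) + f(u_5)].
Sum = 4457.59875.

4457.59875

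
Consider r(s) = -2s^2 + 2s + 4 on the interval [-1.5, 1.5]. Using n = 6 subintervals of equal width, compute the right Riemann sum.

Δs = (1.5 − (-1.5))/6 = 0.5.
Right endpoints: -1, -0.5, 0, 0.5, 1, 1.5.
r(-1) = 0, r(-0.5) = 2.5, r(0) = 4, r(0.5) = 4.5, r(1) = 4, r(1.5) = 2.5.
Sum = Δs · [r(-1) + r(-0.5) + r(0) + ...].
Sum = 8.75.

8.75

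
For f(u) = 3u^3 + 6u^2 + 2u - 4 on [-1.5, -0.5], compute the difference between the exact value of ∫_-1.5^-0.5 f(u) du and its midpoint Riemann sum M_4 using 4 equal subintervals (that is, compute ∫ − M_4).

-0.015625

Exact integral: ∫_-1.5^-0.5 f(u) du = -3.25.
M_4 = -3.234375.
Error = -3.25 − (-3.234375) = -0.015625.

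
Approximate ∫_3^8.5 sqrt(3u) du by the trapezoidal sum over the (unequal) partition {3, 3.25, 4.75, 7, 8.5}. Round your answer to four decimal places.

Subinterval widths: 0.25, 1.5, 2.25, 1.5.
f(3) ≈ 3.0000, f(3.25) ≈ 3.1225, f(4.75) ≈ 3.7749, f(7) ≈ 4.5826, f(8.5) ≈ 5.0498.
On each subinterval the trapezoid contributes (Δu_i/2)·[f(u_{i-1}) + f(u_i)].
Sum ≈ 22.5648.

22.5648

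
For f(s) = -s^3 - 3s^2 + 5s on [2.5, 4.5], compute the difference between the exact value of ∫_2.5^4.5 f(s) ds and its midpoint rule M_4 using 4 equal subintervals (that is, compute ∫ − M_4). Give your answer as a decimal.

-0.5625

Exact integral: ∫_2.5^4.5 f(s) ds = -133.25.
M_4 = -132.6875.
Error = -133.25 − (-132.6875) = -0.5625.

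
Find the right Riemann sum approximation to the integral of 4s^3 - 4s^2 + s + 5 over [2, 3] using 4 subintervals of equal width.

54.5625

Δs = (3 − 2)/4 = 0.25.
Right endpoints: 2.25, 2.5, 2.75, 3.
f(2.25) = 32.5625, f(2.5) = 45, f(2.75) = 60.6875, f(3) = 80.
Sum = Δs · [f(2.25) + f(2.5) + f(2.75) + f(3)].
Sum = 54.5625.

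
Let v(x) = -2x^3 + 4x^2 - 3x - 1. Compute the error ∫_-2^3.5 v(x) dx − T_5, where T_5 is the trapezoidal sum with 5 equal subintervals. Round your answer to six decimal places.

Exact integral: ∫_-2^3.5 v(x) dx ≈ -17.07291667.
T_5 = -17.6275.
Error ≈ -17.07291667 − (-17.6275) ≈ 0.554583.

0.554583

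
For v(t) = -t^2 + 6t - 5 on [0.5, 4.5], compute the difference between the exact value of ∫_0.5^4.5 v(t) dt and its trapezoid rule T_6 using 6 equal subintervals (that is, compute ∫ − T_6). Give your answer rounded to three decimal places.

0.296

Exact integral: ∫_0.5^4.5 v(t) dt ≈ 9.66667.
T_6 ≈ 9.37037.
Error ≈ 9.66667 − 9.37037 ≈ 0.296.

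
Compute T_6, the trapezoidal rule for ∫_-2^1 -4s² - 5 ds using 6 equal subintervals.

-27.5

Δs = (1 − (-2))/6 = 0.5.
f(-2) = -21, f(-1.5) = -14, f(-1) = -9, f(-0.5) = -6, f(0) = -5, f(0.5) = -6, f(1) = -9.
T_6 = (Δs/2)·[f(s_0) + 2f(s_1) + ... + 2f(s_{5}) + f(s_6)].
Sum = -27.5.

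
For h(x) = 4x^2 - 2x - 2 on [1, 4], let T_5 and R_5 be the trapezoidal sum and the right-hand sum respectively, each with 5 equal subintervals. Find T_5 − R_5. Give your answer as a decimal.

-16.2

T_5 = 63.72.
R_5 = 79.92.
T_5 − R_5 = -16.2.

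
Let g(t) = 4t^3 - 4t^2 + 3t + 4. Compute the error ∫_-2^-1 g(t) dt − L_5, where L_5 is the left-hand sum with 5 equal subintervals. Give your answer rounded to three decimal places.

4.447

Exact integral: ∫_-2^-1 g(t) dt ≈ -24.83333.
L_5 = -29.28.
Error ≈ -24.83333 − (-29.28) ≈ 4.447.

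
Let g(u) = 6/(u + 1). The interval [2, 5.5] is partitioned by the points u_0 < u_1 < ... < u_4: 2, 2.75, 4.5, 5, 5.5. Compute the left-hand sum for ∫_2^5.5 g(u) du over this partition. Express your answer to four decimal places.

Subinterval widths: 0.75, 1.75, 0.5, 0.5.
Left endpoints: 2, 2.75, 4.5, 5.
g(2) = 2, g(2.75) = 1.6, g(4.5) = 12/11, g(5) = 1.
Sum = Σ Δu_i · g(u_i).
Sum ≈ 5.3455.

5.3455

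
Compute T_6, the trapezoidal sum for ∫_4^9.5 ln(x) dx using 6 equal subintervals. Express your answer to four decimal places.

10.3320

Δx = (9.5 − 4)/6 = 11/12.
f(4) ≈ 1.3863, f(59/12) ≈ 1.5926, f(35/6) ≈ 1.7636, f(6.75) ≈ 1.9095, f(23/3) ≈ 2.0369, f(103/12) ≈ 2.1498, f(9.5) ≈ 2.2513.
T_6 = (Δx/2)·[f(x_0) + 2f(x_1) + ... + 2f(x_{5}) + f(x_6)].
Sum ≈ 10.3320.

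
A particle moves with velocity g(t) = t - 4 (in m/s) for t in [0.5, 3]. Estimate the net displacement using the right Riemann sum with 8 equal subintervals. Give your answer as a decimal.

-5.234375

Δt = (3 − 0.5)/8 = 0.3125.
Right endpoints: 0.8125, 1.125, 1.4375, 1.75, 2.0625, 2.375, 2.6875, 3.
g(0.8125) = -3.1875, g(1.125) = -2.875, g(1.4375) = -2.5625, g(1.75) = -2.25, g(2.0625) = -1.9375, g(2.375) = -1.625, g(2.6875) = -1.3125, g(3) = -1.
Sum = Δt · [g(0.8125) + g(1.125) + g(1.4375) + ...].
Sum = -5.234375.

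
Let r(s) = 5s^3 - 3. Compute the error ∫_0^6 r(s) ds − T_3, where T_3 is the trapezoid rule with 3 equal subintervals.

-180

Exact integral: ∫_0^6 r(s) ds = 1602.
T_3 = 1782.
Error = 1602 − 1782 = -180.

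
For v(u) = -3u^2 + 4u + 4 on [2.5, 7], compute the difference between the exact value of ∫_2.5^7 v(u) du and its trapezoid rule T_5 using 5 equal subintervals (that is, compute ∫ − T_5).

1.8225

Exact integral: ∫_2.5^7 v(u) du = -223.875.
T_5 = -225.6975.
Error = -223.875 − (-225.6975) = 1.8225.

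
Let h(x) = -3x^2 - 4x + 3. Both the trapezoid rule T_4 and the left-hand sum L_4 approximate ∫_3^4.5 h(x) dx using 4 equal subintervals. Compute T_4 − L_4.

-7.453125

T_4 = -82.23046875.
L_4 = -74.77734375.
T_4 − L_4 = -7.453125.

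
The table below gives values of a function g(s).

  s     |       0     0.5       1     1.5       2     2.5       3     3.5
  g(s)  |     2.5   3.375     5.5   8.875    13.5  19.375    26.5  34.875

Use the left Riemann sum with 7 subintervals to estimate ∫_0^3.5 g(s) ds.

39.8125

Δs = 0.5.
Sum = 0.5·[2.5 + 3.375 + 5.5 + 8.875 + 13.5 + 19.375 + 26.5] = 39.8125.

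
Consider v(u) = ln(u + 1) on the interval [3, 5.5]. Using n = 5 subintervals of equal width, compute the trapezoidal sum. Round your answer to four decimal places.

Δu = (5.5 − 3)/5 = 0.5.
v(3) ≈ 1.3863, v(3.5) ≈ 1.5041, v(4) ≈ 1.6094, v(4.5) ≈ 1.7047, v(5) ≈ 1.7918, v(5.5) ≈ 1.8718.
T_5 = (Δu/2)·[v(u_0) + 2v(u_1) + ... + 2v(u_{4}) + v(u_5)].
Sum ≈ 4.1195.

4.1195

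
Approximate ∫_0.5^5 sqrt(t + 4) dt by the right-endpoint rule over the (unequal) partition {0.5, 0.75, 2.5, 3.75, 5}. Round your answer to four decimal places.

Subinterval widths: 0.25, 1.75, 1.25, 1.25.
Right endpoints: 0.75, 2.5, 3.75, 5.
f(0.75) ≈ 2.1794, f(2.5) ≈ 2.5495, f(3.75) ≈ 2.7839, f(5) ≈ 3.0000.
Sum = Σ Δt_i · f(t_i).
Sum ≈ 12.2364.

12.2364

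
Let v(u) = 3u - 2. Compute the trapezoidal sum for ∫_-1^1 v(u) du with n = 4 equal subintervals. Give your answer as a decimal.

-4

Δu = (1 − (-1))/4 = 0.5.
v(-1) = -5, v(-0.5) = -3.5, v(0) = -2, v(0.5) = -0.5, v(1) = 1.
T_4 = (Δu/2)·[v(u_0) + 2v(u_1) + 2v(u_2) + 2v(u_3) + v(u_4)].
Sum = -4.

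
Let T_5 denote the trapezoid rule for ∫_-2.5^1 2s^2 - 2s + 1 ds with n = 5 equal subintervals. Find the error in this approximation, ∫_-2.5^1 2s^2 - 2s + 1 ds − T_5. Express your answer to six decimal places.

-0.571667

Exact integral: ∫_-2.5^1 f(s) ds ≈ 19.83333333.
T_5 = 20.405.
Error ≈ 19.83333333 − 20.405 ≈ -0.571667.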